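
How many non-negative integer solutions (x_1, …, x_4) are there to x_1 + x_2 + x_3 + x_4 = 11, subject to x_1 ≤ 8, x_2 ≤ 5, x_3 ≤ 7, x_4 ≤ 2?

124

Without the upper bounds there are C(14,3) = 364 ways to split 11 among 4 variables.
Subtract solutions that violate a single cap (substitute x_i' = x_i − (cap_i+1)): x_1 ≥ 9 gives C(5,3) = 10; x_2 ≥ 6 gives C(8,3) = 56; x_3 ≥ 8 gives C(6,3) = 20; x_4 ≥ 3 gives C(11,3) = 165. Together 251.
Add back pairs where two caps are both exceeded: 0 + 0 + 0 + 0 + 10 + 1 = 11.
By inclusion–exclusion the count is 364 − 251 + 11 = 124.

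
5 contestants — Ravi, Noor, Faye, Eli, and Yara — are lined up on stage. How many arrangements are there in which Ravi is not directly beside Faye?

72

Of the 5! = 120 arrangements, those with Ravi and Faye adjacent number 2 × 4! = 48 (treat the pair as a block with 2 internal orders).
Complementary counting: 120 − 48 = 72.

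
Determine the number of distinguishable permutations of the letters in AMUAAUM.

210

The 7 letters of AMUAAUM have repeats: A appearing 3 times, M appearing twice, and U appearing twice.
Dividing 7! = 5040 by 3!·2!·2! = 24 for the repeated letters gives 210.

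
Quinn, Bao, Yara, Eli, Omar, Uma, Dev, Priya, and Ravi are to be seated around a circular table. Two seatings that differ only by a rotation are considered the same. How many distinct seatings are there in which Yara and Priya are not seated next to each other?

Without the restriction there are (8)! = 40320 seatings.
Those with Yara next to Priya: fuse the pair into one unit and seat 8 units around a circle — 2·(7)! = 10080.
Subtracting, 40320 − 10080 = 30240.

30240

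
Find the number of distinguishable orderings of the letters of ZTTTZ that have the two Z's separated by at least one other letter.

Total arrangements of ZTTTZ: 5!/(3!·2!) = 10.
If the two Z's are adjacent, glue them into one block, leaving 4 items to arrange: (4)!/(3!) = 4 ways.
Hence 10 − 4 = 6.

6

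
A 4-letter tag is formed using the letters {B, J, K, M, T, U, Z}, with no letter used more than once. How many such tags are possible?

This is a permutation of 4 out of 7: P(7,4) = 7!/3!.
That product is 7 × 6 × 5 × 4 = 840.

840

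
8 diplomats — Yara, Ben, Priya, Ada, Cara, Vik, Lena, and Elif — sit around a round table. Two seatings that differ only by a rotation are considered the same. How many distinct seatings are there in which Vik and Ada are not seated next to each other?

3600

All circular seatings of 8 people number (7)! = 5040.
Those with Vik next to Ada: fuse the pair into one unit and seat 7 units around a circle — 2·(6)! = 1440.
Subtracting, 5040 − 1440 = 3600.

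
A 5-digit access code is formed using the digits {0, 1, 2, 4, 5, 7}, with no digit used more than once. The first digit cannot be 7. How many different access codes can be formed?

The first digit has 6−1 = 5 choices (anything except 7).
The remaining 4 digits are filled from the other 5 symbols without repetition: 5 × 4 × 3 × 2 = 120.
Total: 5 × 120 = 600.

600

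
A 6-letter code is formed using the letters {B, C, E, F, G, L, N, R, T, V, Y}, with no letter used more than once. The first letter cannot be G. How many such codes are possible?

302400

The first letter has 11−1 = 10 choices (anything except G).
The remaining 5 letters are filled from the other 10 symbols without repetition: 10 × 9 × 8 × 7 × 6 = 30240.
Total: 10 × 30240 = 302400.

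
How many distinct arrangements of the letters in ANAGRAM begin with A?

360

Fix A in the first position and arrange the remaining 6 letters.
Those 6 letters have A appearing twice, giving (6)!/(2!) = 360.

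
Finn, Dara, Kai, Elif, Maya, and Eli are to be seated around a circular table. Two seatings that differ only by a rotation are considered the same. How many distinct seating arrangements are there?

120

Seat Finn anywhere (absorbing the rotational symmetry), then permute the other 5: (5)! = 120.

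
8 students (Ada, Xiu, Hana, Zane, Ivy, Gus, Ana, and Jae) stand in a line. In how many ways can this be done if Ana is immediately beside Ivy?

Place the 6 others and the Ana-Ivy pair as 7 objects in a line; the pair has 2 internal arrangements.
So the count is 2·(7)! = 10080.

10080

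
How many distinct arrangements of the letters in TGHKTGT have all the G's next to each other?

Treat the 2 copies of G as a single block. The multiset to arrange is then {GG, H, K, T, T, T}, 6 items in all.
That gives (6)!/(3!) = 120 arrangements.

120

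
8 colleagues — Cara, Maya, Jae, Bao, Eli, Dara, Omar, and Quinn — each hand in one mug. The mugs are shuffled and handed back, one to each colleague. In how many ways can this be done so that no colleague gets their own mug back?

Let Aᵢ be the assignments in which colleague i gets their own mug. We want the size of the complement of A₁∪…∪A_8.
By inclusion–exclusion this is Σ_{j=0}^{8} (−1)^j C(8,j)·(8−j)!.
Computing: 40320 − 40320 + 20160 − 6720 + 1680 − 336 + 56 − 8 + 1 = 14833.

14833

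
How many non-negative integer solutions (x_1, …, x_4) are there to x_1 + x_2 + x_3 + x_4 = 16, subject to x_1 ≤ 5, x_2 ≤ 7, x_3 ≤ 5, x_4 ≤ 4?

55

Without the upper bounds there are C(19,3) = 969 ways to split 16 among 4 variables.
Subtract solutions that violate a single cap (substitute x_i' = x_i − (cap_i+1)): x_1 ≥ 6 gives C(13,3) = 286; x_2 ≥ 8 gives C(11,3) = 165; x_3 ≥ 6 gives C(13,3) = 286; x_4 ≥ 5 gives C(14,3) = 364. Together 1101.
Add back pairs where two caps are both exceeded: 10 + 35 + 56 + 10 + 20 + 56 = 187.
By inclusion–exclusion the count is 969 − 1101 + 187 = 55.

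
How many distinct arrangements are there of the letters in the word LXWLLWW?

140

The 7 letters of LXWLLWW have repeats: L appearing 3 times and W appearing 3 times.
The number of distinct arrangements is 7!/(3!·3!) = 5040/36 = 140.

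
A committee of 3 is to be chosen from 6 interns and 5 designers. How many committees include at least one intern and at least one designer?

135

Unrestricted: C(11,3) = 165 ways to pick any 3 of the 11.
Subtract selections that omit an entire group: no interns → C(5,3) = 10; no designers → C(6,3) = 20.
Both groups omitted at once is impossible, so 165 − 30 = 135.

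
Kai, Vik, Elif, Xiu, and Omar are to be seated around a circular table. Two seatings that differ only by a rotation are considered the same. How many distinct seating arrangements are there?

24

Fix one person's seat to break rotational symmetry; the remaining 4 people can be arranged in (4)! = 24 ways.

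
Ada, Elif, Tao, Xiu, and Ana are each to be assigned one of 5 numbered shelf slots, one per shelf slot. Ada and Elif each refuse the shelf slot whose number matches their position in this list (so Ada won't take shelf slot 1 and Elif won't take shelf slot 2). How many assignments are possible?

78

Let Aᵢ (for i ∈ {1, 2}) be the placements that put person i in their forbidden shelf slot. Any j of these fix j positions, leaving (5−j)! ways to fill the rest, and there are C(2,j) ways to pick which j.
By inclusion–exclusion, the number of valid placements is Σ_{j=0}^{2} (−1)^j C(2,j)·(5−j)!.
Computing: 120 − 48 + 6 = 78.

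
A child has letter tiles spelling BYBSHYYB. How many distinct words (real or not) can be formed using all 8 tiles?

BYBSHYYB has 8 letters with B appearing 3 times and Y appearing 3 times.
So there are 8! / (3!·3!) = 1120 distinguishable arrangements.

1120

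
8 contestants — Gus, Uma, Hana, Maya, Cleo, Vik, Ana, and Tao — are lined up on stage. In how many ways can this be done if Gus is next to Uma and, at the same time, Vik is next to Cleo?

Treat {Gus,Uma} as one block (2 orders) and {Vik,Cleo} as another (2 orders).
That leaves 6 units to arrange: 2 × 2 × 6! = 4 × 720 = 2880.

2880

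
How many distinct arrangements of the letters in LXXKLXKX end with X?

210

With the last slot taken by X, it remains to arrange the other 7 letters (LXKLXKX).
Those 7 letters have K appearing twice, L appearing twice, and X appearing 3 times, giving (7)!/(3!·2!·2!) = 210.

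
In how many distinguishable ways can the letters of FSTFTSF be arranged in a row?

210

FSTFTSF has 7 letters with F appearing 3 times, S appearing twice, and T appearing twice.
Dividing 7! = 5040 by 3!·2!·2! = 24 for the repeated letters gives 210.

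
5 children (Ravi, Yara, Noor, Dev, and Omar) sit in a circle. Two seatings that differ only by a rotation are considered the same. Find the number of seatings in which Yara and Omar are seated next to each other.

12

Treat {Yara, Omar} as one unit (2 internal orders) and seat the resulting 4 units around the table: (3)! circular arrangements.
So 2 × (3)! = 2 × 6 = 12.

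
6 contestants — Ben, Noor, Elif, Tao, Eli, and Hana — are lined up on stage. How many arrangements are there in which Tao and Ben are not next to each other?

Of the 6! = 720 arrangements, those with Tao and Ben adjacent number 2 × 5! = 240 (treat the pair as a block with 2 internal orders).
Complementary counting: 720 − 240 = 480.

480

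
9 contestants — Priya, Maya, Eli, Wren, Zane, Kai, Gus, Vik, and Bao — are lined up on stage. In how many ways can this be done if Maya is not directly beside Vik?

282240

There are 9! = 362880 arrangements in all. If Maya and Vik are adjacent, merging them into one block gives 2·(8)! = 80640 arrangements.
So 362880 − 80640 = 282240 arrangements keep them apart.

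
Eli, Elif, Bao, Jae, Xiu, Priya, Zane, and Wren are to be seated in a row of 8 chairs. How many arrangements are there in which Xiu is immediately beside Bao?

10080

Treat {Xiu, Bao} as a single unit. There are 7 units to order, and the pair itself can be ordered 2 ways.
That gives 2 × 7! = 2 × 5040 = 10080.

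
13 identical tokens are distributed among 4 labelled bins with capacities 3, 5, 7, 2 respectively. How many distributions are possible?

Ignoring the caps, the number of non-negative solutions to x_1+…+x_4 = 13 is C(16,3) = 560.
Subtract solutions that violate a single cap (substitute x_i' = x_i − (cap_i+1)): x_1 ≥ 4 gives C(12,3) = 220; x_2 ≥ 6 gives C(10,3) = 120; x_3 ≥ 8 gives C(8,3) = 56; x_4 ≥ 3 gives C(13,3) = 286. Together 682.
Add back pairs where two caps are both exceeded: 20 + 4 + 84 + 0 + 35 + 10 = 153.
Subtract triples: 0 + 1 + 0 + 0 = 1.
By inclusion–exclusion the count is 560 − 682 + 153 − 1 = 30.

30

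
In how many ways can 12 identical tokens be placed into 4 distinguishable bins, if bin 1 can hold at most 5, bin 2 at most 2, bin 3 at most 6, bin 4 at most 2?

By stars and bars, unrestricted non-negative solutions to x_1+…+x_4 = 12 number C(12+3,3) = 455.
Subtract solutions that violate a single cap (substitute x_i' = x_i − (cap_i+1)): x_1 ≥ 6 gives C(9,3) = 84; x_2 ≥ 3 gives C(12,3) = 220; x_3 ≥ 7 gives C(8,3) = 56; x_4 ≥ 3 gives C(12,3) = 220. Together 580.
Add back pairs where two caps are both exceeded: 20 + 0 + 20 + 10 + 84 + 10 = 144.
Subtract triples: 0 + 1 + 0 + 0 = 1.
By inclusion–exclusion the count is 455 − 580 + 144 − 1 = 18.

18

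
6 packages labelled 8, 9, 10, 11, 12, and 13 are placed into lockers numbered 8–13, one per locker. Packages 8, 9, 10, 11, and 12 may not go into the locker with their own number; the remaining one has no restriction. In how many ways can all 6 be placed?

Let Aᵢ (for 8 ≤ i ≤ 12) be the placements that put package i in its forbidden locker. Any j of these fix j positions, leaving (6−j)! ways to fill the rest, and there are C(5,j) ways to pick which j.
By inclusion–exclusion, the number of valid placements is Σ_{j=0}^{5} (−1)^j C(5,j)·(6−j)!.
Computing: 720 − 600 + 240 − 60 + 10 − 1 = 309.

309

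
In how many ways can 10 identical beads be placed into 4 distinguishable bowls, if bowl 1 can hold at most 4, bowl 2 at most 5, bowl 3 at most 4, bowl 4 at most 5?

105

By stars and bars, unrestricted non-negative solutions to x_1+…+x_4 = 10 number C(10+3,3) = 286.
Subtract solutions that violate a single cap (substitute x_i' = x_i − (cap_i+1)): x_1 ≥ 5 gives C(8,3) = 56; x_2 ≥ 6 gives C(7,3) = 35; x_3 ≥ 5 gives C(8,3) = 56; x_4 ≥ 6 gives C(7,3) = 35. Together 182.
Add back pairs where two caps are both exceeded: 0 + 1 + 0 + 0 + 0 + 0 = 1.
By inclusion–exclusion the count is 286 − 182 + 1 = 105.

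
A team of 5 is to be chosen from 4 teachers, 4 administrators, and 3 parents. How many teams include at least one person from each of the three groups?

Total 5-person selections from all 11: C(11,5) = 462.
Selections missing a whole group: no teachers → C(7,5) = 21; no administrators → C(7,5) = 21; no parents → C(8,5) = 56.
Add back selections omitting two groups (i.e. drawn from a single group): C(4,5) + C(4,5) + C(3,5) = 0.
By inclusion–exclusion: 462 − 98 + 0 = 364.

364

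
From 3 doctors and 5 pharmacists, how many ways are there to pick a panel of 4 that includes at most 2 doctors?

Split by how many doctors are chosen (0 through 2).
Sum: C(3,0)·C(5,4) + C(3,1)·C(5,3) + C(3,2)·C(5,2) = 5 + 30 + 30 = 65.

65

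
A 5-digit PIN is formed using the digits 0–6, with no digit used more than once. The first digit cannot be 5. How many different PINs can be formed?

2160

The first digit has 7−1 = 6 choices (anything except 5).
The remaining 4 digits are filled from the other 6 symbols without repetition: 6 × 5 × 4 × 3 = 360.
Total: 6 × 360 = 2160.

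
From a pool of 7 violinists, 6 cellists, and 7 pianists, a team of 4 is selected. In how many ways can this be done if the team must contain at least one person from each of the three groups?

2499

Unrestricted: C(20,4) = 4845 ways to pick any 4 of the 20.
Selections missing a whole group: no violinists → C(13,4) = 715; no cellists → C(14,4) = 1001; no pianists → C(13,4) = 715.
Add back selections omitting two groups (i.e. drawn from a single group): C(7,4) + C(6,4) + C(7,4) = 85.
By inclusion–exclusion: 4845 − 2431 + 85 = 2499.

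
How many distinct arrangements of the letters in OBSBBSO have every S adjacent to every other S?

60

Treat the 2 copies of S as a single block. The multiset to arrange is then {SS, B, B, B, O, O}, 6 items in all.
That gives (6)!/(3!·2!) = 60 arrangements.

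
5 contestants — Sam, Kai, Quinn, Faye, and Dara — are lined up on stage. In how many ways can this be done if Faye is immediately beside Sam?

48

Treat {Faye, Sam} as a single unit. There are 4 units to order, and the pair itself can be ordered 2 ways.
So the count is 2·(4)! = 48.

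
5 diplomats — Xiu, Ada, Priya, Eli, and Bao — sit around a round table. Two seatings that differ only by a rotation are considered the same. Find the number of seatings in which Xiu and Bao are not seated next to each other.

All circular seatings of 5 people number (4)! = 24.
Seatings with Xiu beside Bao: treat them as a block with 2 internal orders, giving 2 × (3)! = 12.
Subtracting, 24 − 12 = 12.

12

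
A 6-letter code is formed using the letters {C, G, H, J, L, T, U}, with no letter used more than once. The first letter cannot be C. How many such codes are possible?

The first letter has 7−1 = 6 choices (anything except C).
The remaining 5 letters are filled from the other 6 symbols without repetition: 6 × 5 × 4 × 3 × 2 = 720.
Total: 6 × 720 = 4320.

4320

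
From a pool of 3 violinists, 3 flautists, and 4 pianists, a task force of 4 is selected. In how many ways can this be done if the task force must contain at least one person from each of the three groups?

With no constraint there are C(10,4) = 210 possible selections.
Subtract selections that omit an entire group: no violinists → C(7,4) = 35; no flautists → C(7,4) = 35; no pianists → C(6,4) = 15.
Add back selections omitting two groups (i.e. drawn from a single group): C(3,4) + C(3,4) + C(4,4) = 1.
By inclusion–exclusion: 210 − 85 + 1 = 126.

126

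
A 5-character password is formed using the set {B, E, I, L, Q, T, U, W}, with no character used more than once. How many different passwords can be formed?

This is a permutation of 5 out of 8: P(8,5) = 8!/3!.
8 × 7 × 6 × 5 × 4 = 6720.

6720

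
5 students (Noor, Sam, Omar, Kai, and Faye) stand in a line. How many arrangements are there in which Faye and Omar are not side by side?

There are 5! = 120 arrangements in all. If Faye and Omar are adjacent, merging them into one block gives 2·(4)! = 48 arrangements.
So 120 − 48 = 72 arrangements keep them apart.

72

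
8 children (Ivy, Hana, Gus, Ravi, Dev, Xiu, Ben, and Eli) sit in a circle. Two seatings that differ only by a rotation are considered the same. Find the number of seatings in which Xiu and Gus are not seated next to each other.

3600

Without the restriction there are (7)! = 5040 seatings.
Those with Xiu next to Gus: fuse the pair into one unit and seat 7 units around a circle — 2·(6)! = 1440.
Subtracting, 5040 − 1440 = 3600.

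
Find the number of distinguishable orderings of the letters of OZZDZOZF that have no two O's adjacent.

630

Total arrangements of OZZDZOZF: 8!/(4!·2!) = 840.
Arrangements with the O's together: treat OO as one letter, giving (7)!/(4!) = 210.
Subtracting, 840 − 210 = 630 arrangements keep the O's apart.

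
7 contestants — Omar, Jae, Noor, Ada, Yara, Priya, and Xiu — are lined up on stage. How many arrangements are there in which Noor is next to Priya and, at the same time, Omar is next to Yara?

480

Treat {Noor,Priya} as one block (2 orders) and {Omar,Yara} as another (2 orders).
That leaves 5 units to arrange: 2 × 2 × 5! = 4 × 120 = 480.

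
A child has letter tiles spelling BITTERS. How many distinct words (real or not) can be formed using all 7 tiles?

2520

Letter multiplicities in BITTERS: B×1, E×1, I×1, R×1, S×1, T×2.
The number of distinct arrangements is 7!/(2!) = 5040/2 = 2520.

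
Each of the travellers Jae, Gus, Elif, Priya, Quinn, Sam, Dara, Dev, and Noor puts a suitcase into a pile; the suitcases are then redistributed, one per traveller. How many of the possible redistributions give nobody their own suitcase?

133496

This is the derangement count D_9: permutations of 9 items with no fixed point.
By inclusion–exclusion this is Σ_{j=0}^{9} (−1)^j C(9,j)·(9−j)!.
Computing: 362880 − 362880 + 181440 − 60480 + 15120 − 3024 + 504 − 72 + 9 − 1 = 133496.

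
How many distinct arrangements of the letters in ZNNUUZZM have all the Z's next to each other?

Treat the 3 copies of Z as a single block. The multiset to arrange is then {ZZZ, M, N, N, U, U}, 6 items in all.
That gives (6)!/(2!·2!) = 180 arrangements.

180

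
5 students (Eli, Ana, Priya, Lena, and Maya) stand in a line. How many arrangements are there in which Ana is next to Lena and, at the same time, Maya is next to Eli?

24

Treat {Ana,Lena} as one block (2 orders) and {Maya,Eli} as another (2 orders).
That leaves 3 units to arrange: 2 × 2 × 3! = 4 × 6 = 24.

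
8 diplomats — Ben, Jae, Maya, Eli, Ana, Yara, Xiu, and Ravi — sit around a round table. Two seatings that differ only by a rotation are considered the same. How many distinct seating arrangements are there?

Around a circle, 8 distinct people have 8!/8 = (7)! = 5040 rotationally distinct seatings.

5040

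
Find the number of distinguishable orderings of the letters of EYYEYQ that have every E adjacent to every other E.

20

Treat the 2 copies of E as a single block. The multiset to arrange is then {EE, Q, Y, Y, Y}, 5 items in all.
That gives (5)!/(3!) = 20 arrangements.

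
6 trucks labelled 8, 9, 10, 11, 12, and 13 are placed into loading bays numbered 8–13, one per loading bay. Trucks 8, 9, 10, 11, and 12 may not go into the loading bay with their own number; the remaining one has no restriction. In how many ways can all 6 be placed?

309

Let Aᵢ (for 8 ≤ i ≤ 12) be the placements that put truck i in its forbidden loading bay. Any j of these fix j positions, leaving (6−j)! ways to fill the rest, and there are C(5,j) ways to pick which j.
By inclusion–exclusion, the number of valid placements is Σ_{j=0}^{5} (−1)^j C(5,j)·(6−j)!.
Computing: 720 − 600 + 240 − 60 + 10 − 1 = 309.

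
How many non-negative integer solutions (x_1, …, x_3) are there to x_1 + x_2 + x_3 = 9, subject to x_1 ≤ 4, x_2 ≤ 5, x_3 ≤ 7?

Ignoring the caps, the number of non-negative solutions to x_1+…+x_3 = 9 is C(11,2) = 55.
Subtract solutions that violate a single cap (substitute x_i' = x_i − (cap_i+1)): x_1 ≥ 5 gives C(6,2) = 15; x_2 ≥ 6 gives C(5,2) = 10; x_3 ≥ 8 gives C(3,2) = 3. Together 28.
No two caps can be exceeded simultaneously, so the pair terms are all 0.
By inclusion–exclusion the count is 55 − 28 + 0 = 27.

27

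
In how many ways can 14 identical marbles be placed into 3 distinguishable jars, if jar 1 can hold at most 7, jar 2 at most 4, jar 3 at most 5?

Without the upper bounds there are C(16,2) = 120 ways to split 14 among 3 jars.
Subtract solutions that violate a single cap (substitute x_i' = x_i − (cap_i+1)): x_1 ≥ 8 gives C(8,2) = 28; x_2 ≥ 5 gives C(11,2) = 55; x_3 ≥ 6 gives C(10,2) = 45. Together 128.
Add back pairs where two caps are both exceeded: 3 + 1 + 10 = 14.
By inclusion–exclusion the count is 120 − 128 + 14 = 6.

6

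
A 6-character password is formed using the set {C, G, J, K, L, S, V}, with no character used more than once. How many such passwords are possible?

5040

This is a permutation of 6 out of 7: P(7,6) = 7!/1!.
That product is 7 × 6 × 5 × 4 × 3 × 2 = 5040.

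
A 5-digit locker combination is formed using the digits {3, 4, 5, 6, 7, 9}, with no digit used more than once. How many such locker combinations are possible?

Choose and order 5 of the 6 symbols: the first digit has 6 options, the next 5, and so on down to 2.
That product is 6 × 5 × 4 × 3 × 2 = 720.

720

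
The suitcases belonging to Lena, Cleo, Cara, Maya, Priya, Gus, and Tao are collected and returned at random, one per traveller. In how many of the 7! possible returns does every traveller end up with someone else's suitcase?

1854

Let Aᵢ be the assignments in which traveller i gets their own suitcase. We want the size of the complement of A₁∪…∪A_7.
By inclusion–exclusion this is Σ_{j=0}^{7} (−1)^j C(7,j)·(7−j)!.
Computing: 5040 − 5040 + 2520 − 840 + 210 − 42 + 7 − 1 = 1854.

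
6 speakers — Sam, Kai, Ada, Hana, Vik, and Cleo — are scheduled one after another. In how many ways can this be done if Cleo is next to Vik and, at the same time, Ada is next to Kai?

96

Treat {Cleo,Vik} as one block (2 orders) and {Ada,Kai} as another (2 orders).
That leaves 4 units to arrange: 2 × 2 × 4! = 4 × 24 = 96.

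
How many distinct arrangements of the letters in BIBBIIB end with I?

With the last slot taken by I, it remains to arrange the other 6 letters (BBBIIB).
Those 6 letters have B appearing 4 times and I appearing twice, giving (6)!/(4!·2!) = 15.

15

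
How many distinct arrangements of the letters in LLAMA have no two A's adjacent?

18

There are 5!/(2!·2!) = 30 arrangements of LLAMA in total.
Arrangements with the A's together: treat AA as one letter, giving (4)!/(2!) = 12.
Subtracting, 30 − 12 = 18 arrangements keep the A's apart.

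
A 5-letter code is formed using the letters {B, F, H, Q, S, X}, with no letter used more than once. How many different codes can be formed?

With no repetition, fill the 5 letters in order: 6 choices, then 5, down to 2.
That product is 6 × 5 × 4 × 3 × 2 = 720.

720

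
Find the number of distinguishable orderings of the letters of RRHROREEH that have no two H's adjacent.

Total arrangements of RRHROREEH: 9!/(4!·2!·2!) = 3780.
Arrangements with the H's together: treat HH as one letter, giving (8)!/(4!·2!) = 840.
Subtracting, 3780 − 840 = 2940 arrangements keep the H's apart.

2940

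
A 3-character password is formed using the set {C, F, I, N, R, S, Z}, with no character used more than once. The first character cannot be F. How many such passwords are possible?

180

The first character has 7−1 = 6 choices (anything except F).
The remaining 2 characters are filled from the other 6 symbols without repetition: 6 × 5 = 30.
Total: 6 × 30 = 180.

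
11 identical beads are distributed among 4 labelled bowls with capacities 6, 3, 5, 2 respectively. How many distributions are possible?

Ignoring the caps, the number of non-negative solutions to x_1+…+x_4 = 11 is C(14,3) = 364.
Subtract solutions that violate a single cap (substitute x_i' = x_i − (cap_i+1)): x_1 ≥ 7 gives C(7,3) = 35; x_2 ≥ 4 gives C(10,3) = 120; x_3 ≥ 6 gives C(8,3) = 56; x_4 ≥ 3 gives C(11,3) = 165. Together 376.
Add back pairs where two caps are both exceeded: 1 + 0 + 4 + 4 + 35 + 10 = 54.
By inclusion–exclusion the count is 364 − 376 + 54 = 42.

42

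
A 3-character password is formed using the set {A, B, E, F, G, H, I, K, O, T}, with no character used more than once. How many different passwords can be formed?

720

With no repetition, fill the 3 characters in order: 10 choices, then 9, down to 8.
10 × 9 × 8 = 720.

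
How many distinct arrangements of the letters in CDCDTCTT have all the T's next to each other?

Treat the 3 copies of T as a single block. The multiset to arrange is then {TTT, C, C, C, D, D}, 6 items in all.
That gives (6)!/(3!·2!) = 60 arrangements.

60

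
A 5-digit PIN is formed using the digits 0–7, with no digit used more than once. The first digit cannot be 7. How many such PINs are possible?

5880

The first digit has 8−1 = 7 choices (anything except 7).
The remaining 4 digits are filled from the other 7 symbols without repetition: 7 × 6 × 5 × 4 = 840.
Total: 7 × 840 = 5880.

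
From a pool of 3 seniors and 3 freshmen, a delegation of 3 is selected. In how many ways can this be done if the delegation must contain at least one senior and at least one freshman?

18

Unrestricted: C(6,3) = 20 ways to pick any 3 of the 6.
Selections missing a whole group: no seniors → C(3,3) = 1; no freshmen → C(3,3) = 1.
Both groups omitted at once is impossible, so 20 − 2 = 18.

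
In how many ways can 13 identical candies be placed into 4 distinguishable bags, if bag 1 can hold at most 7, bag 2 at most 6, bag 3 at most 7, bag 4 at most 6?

280

By stars and bars, unrestricted non-negative solutions to x_1+…+x_4 = 13 number C(13+3,3) = 560.
Subtract solutions that violate a single cap (substitute x_i' = x_i − (cap_i+1)): x_1 ≥ 8 gives C(8,3) = 56; x_2 ≥ 7 gives C(9,3) = 84; x_3 ≥ 8 gives C(8,3) = 56; x_4 ≥ 7 gives C(9,3) = 84. Together 280.
No two caps can be exceeded simultaneously, so the pair terms are all 0.
By inclusion–exclusion the count is 560 − 280 + 0 = 280.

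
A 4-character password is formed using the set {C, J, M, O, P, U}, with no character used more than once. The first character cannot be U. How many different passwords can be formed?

300

The first character has 6−1 = 5 choices (anything except U).
The remaining 3 characters are filled from the other 5 symbols without repetition: 5 × 4 × 3 = 60.
Total: 5 × 60 = 300.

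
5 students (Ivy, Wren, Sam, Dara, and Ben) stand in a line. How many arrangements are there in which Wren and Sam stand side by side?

Glue Wren and Sam into one block (2 internal orders), leaving 4 units to arrange in a row.
So the count is 2·(4)! = 48.

48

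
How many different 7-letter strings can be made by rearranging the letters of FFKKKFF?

Letter multiplicities in FFKKKFF: F×4, K×3.
The number of distinct arrangements is 7!/(4!·3!) = 5040/144 = 35.

35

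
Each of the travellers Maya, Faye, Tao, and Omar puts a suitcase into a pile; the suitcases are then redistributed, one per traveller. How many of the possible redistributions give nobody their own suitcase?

Count assignments avoiding every fixed point. For any j of the 4 travellers fixed to their own suitcase, the other 4−j can be arranged in (4−j)! ways.
By inclusion–exclusion this is Σ_{j=0}^{4} (−1)^j C(4,j)·(4−j)!.
Computing: 24 − 24 + 12 − 4 + 1 = 9.

9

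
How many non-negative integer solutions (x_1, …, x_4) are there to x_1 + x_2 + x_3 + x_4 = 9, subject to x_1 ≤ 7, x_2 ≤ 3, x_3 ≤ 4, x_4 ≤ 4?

Ignoring the caps, the number of non-negative solutions to x_1+…+x_4 = 9 is C(12,3) = 220.
Subtract solutions that violate a single cap (substitute x_i' = x_i − (cap_i+1)): x_1 ≥ 8 gives C(4,3) = 4; x_2 ≥ 4 gives C(8,3) = 56; x_3 ≥ 5 gives C(7,3) = 35; x_4 ≥ 5 gives C(7,3) = 35. Together 130.
Add back pairs where two caps are both exceeded: 0 + 0 + 0 + 1 + 1 + 0 = 2.
By inclusion–exclusion the count is 220 − 130 + 2 = 92.

92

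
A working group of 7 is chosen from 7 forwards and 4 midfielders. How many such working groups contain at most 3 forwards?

35

Split by how many forwards are chosen (0 through 3).
Sum: C(7,0)·C(4,7) + C(7,1)·C(4,6) + C(7,2)·C(4,5) + C(7,3)·C(4,4) = 0 + 0 + 0 + 35 = 35.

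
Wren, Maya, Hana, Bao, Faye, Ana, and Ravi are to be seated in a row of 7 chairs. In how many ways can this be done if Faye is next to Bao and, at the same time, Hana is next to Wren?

480

Treat {Faye,Bao} as one block (2 orders) and {Hana,Wren} as another (2 orders).
That leaves 5 units to arrange: 2 × 2 × 5! = 4 × 120 = 480.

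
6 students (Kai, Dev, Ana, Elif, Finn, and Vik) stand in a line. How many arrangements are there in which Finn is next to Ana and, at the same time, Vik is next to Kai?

Treat {Finn,Ana} as one block (2 orders) and {Vik,Kai} as another (2 orders).
That leaves 4 units to arrange: 2 × 2 × 4! = 4 × 24 = 96.

96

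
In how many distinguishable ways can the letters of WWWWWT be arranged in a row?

Letter multiplicities in WWWWWT: T×1, W×5.
So there are 6! / (5!) = 6 distinguishable arrangements.

6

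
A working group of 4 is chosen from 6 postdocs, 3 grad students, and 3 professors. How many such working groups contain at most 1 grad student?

Split by how many grad students are chosen (0 through 1).
Sum: C(3,0)·C(9,4) + C(3,1)·C(9,3) = 126 + 252 = 378.

378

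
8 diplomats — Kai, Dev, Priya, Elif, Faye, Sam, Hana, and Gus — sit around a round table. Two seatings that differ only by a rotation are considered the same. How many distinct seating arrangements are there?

Seat Kai anywhere (absorbing the rotational symmetry), then permute the other 7: (7)! = 5040.

5040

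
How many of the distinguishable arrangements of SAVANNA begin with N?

Fix N in the first position and arrange the remaining 6 letters.
Those 6 letters have A appearing 3 times, giving (6)!/(3!) = 120.

120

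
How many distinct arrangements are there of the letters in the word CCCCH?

CCCCH has 5 letters with C appearing 4 times.
So there are 5! / (4!) = 5 distinguishable arrangements.

5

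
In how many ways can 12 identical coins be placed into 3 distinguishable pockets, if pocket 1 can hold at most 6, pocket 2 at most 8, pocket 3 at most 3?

By stars and bars, unrestricted non-negative solutions to x_1+…+x_3 = 12 number C(12+2,2) = 91.
Subtract solutions that violate a single cap (substitute x_i' = x_i − (cap_i+1)): x_1 ≥ 7 gives C(7,2) = 21; x_2 ≥ 9 gives C(5,2) = 10; x_3 ≥ 4 gives C(10,2) = 45. Together 76.
Add back pairs where two caps are both exceeded: 0 + 3 + 0 = 3.
By inclusion–exclusion the count is 91 − 76 + 3 = 18.

18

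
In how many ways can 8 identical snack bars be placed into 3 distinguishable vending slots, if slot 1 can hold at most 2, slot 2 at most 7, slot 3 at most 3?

11

Ignoring the caps, the number of non-negative solutions to x_1+…+x_3 = 8 is C(10,2) = 45.
Subtract solutions that violate a single cap (substitute x_i' = x_i − (cap_i+1)): x_1 ≥ 3 gives C(7,2) = 21; x_2 ≥ 8 gives C(2,2) = 1; x_3 ≥ 4 gives C(6,2) = 15. Together 37.
Add back pairs where two caps are both exceeded: 0 + 3 + 0 = 3.
By inclusion–exclusion the count is 45 − 37 + 3 = 11.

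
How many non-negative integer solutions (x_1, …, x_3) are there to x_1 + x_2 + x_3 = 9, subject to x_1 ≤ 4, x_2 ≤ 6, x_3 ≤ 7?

By stars and bars, unrestricted non-negative solutions to x_1+…+x_3 = 9 number C(9+2,2) = 55.
Subtract solutions that violate a single cap (substitute x_i' = x_i − (cap_i+1)): x_1 ≥ 5 gives C(6,2) = 15; x_2 ≥ 7 gives C(4,2) = 6; x_3 ≥ 8 gives C(3,2) = 3. Together 24.
No two caps can be exceeded simultaneously, so the pair terms are all 0.
By inclusion–exclusion the count is 55 − 24 + 0 = 31.

31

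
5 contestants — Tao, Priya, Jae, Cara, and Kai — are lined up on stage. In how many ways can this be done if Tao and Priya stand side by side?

Glue Tao and Priya into one block (2 internal orders), leaving 4 units to arrange in a row.
So the count is 2·(4)! = 48.

48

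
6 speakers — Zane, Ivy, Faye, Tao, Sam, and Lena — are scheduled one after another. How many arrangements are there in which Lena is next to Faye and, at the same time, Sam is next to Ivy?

Treat {Lena,Faye} as one block (2 orders) and {Sam,Ivy} as another (2 orders).
That leaves 4 units to arrange: 2 × 2 × 4! = 4 × 24 = 96.

96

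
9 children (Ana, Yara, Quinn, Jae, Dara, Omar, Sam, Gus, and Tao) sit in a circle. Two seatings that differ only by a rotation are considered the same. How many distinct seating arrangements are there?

Seat Ana anywhere (absorbing the rotational symmetry), then permute the other 8: (8)! = 40320.

40320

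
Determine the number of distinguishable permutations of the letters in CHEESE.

CHEESE has 6 letters with E appearing 3 times.
The number of distinct arrangements is 6!/(3!) = 720/6 = 120.

120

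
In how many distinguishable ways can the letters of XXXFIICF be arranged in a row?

Letter multiplicities in XXXFIICF: C×1, F×2, I×2, X×3.
Dividing 8! = 40320 by 3!·2!·2! = 24 for the repeated letters gives 1680.

1680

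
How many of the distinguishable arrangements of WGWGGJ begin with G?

With the first slot taken by G, it remains to arrange the other 5 letters (WWGGJ).
Those 5 letters have G appearing twice and W appearing twice, giving (5)!/(2!·2!) = 30.

30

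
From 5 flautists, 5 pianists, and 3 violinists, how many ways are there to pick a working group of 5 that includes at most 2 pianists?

966

Split by how many pianists are chosen (0 through 2).
Sum: C(5,0)·C(8,5) + C(5,1)·C(8,4) + C(5,2)·C(8,3) = 56 + 350 + 560 = 966.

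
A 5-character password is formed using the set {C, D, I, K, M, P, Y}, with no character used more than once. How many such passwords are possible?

2520

Choose and order 5 of the 7 symbols: the first character has 7 options, the next 6, and so on down to 3.
7 × 6 × 5 × 4 × 3 = 2520.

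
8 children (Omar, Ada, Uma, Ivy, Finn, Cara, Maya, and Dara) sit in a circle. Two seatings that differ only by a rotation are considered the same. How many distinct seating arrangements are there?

Around a circle, 8 distinct people have 8!/8 = (7)! = 5040 rotationally distinct seatings.

5040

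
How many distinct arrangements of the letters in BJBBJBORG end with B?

With the last slot taken by B, it remains to arrange the other 8 letters (JBBJBORG).
Those 8 letters have B appearing 3 times and J appearing twice, giving (8)!/(3!·2!) = 3360.

3360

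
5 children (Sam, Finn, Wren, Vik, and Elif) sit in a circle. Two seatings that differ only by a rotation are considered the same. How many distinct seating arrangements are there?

Around a circle, 5 distinct people have 5!/5 = (4)! = 24 rotationally distinct seatings.

24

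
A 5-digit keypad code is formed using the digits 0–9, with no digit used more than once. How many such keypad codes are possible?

30240

With no repetition, fill the 5 digits in order: 10 choices, then 9, down to 6.
That product is 10 × 9 × 8 × 7 × 6 = 30240.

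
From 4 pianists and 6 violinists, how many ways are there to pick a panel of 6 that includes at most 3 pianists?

Split by how many pianists are chosen (0 through 3).
Sum: C(4,0)·C(6,6) + C(4,1)·C(6,5) + C(4,2)·C(6,4) + C(4,3)·C(6,3) = 1 + 24 + 90 + 80 = 195.

195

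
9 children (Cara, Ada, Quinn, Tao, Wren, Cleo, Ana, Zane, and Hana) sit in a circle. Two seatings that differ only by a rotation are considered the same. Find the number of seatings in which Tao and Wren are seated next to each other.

10080

Treat {Tao, Wren} as one unit (2 internal orders) and seat the resulting 8 units around the table: (7)! circular arrangements.
So 2 × (7)! = 2 × 5040 = 10080.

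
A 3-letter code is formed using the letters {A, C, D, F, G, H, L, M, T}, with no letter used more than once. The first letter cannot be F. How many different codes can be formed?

The first letter has 9−1 = 8 choices (anything except F).
The remaining 2 letters are filled from the other 8 symbols without repetition: 8 × 7 = 56.
Total: 8 × 56 = 448.

448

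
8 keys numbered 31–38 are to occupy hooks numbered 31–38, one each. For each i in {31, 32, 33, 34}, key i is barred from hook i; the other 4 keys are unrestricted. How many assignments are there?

24024

Let Aᵢ (for 31 ≤ i ≤ 34) be the placements that put key i in its forbidden hook. Any j of these fix j positions, leaving (8−j)! ways to fill the rest, and there are C(4,j) ways to pick which j.
By inclusion–exclusion, the number of valid placements is Σ_{j=0}^{4} (−1)^j C(4,j)·(8−j)!.
Computing: 40320 − 20160 + 4320 − 480 + 24 = 24024.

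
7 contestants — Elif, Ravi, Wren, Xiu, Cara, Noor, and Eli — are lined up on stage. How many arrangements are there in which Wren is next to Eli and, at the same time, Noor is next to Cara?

480

Treat {Wren,Eli} as one block (2 orders) and {Noor,Cara} as another (2 orders).
That leaves 5 units to arrange: 2 × 2 × 5! = 4 × 120 = 480.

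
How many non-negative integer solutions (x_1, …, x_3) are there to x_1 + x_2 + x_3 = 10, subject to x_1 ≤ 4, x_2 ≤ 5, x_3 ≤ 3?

Without the upper bounds there are C(12,2) = 66 ways to split 10 among 3 variables.
Subtract solutions that violate a single cap (substitute x_i' = x_i − (cap_i+1)): x_1 ≥ 5 gives C(7,2) = 21; x_2 ≥ 6 gives C(6,2) = 15; x_3 ≥ 4 gives C(8,2) = 28. Together 64.
Add back pairs where two caps are both exceeded: 0 + 3 + 1 = 4.
By inclusion–exclusion the count is 66 − 64 + 4 = 6.

6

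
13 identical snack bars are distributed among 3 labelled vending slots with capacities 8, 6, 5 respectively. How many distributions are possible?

By stars and bars, unrestricted non-negative solutions to x_1+…+x_3 = 13 number C(13+2,2) = 105.
Subtract solutions that violate a single cap (substitute x_i' = x_i − (cap_i+1)): x_1 ≥ 9 gives C(6,2) = 15; x_2 ≥ 7 gives C(8,2) = 28; x_3 ≥ 6 gives C(9,2) = 36. Together 79.
Add back pairs where two caps are both exceeded: 0 + 0 + 1 = 1.
By inclusion–exclusion the count is 105 − 79 + 1 = 27.

27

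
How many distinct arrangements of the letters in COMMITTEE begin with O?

Fix O in the first position and arrange the remaining 8 letters.
Those 8 letters have E appearing twice, M appearing twice, and T appearing twice, giving (8)!/(2!·2!·2!) = 5040.

5040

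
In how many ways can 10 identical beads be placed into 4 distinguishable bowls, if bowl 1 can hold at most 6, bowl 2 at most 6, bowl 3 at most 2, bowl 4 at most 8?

Ignoring the caps, the number of non-negative solutions to x_1+…+x_4 = 10 is C(13,3) = 286.
Subtract solutions that violate a single cap (substitute x_i' = x_i − (cap_i+1)): x_1 ≥ 7 gives C(6,3) = 20; x_2 ≥ 7 gives C(6,3) = 20; x_3 ≥ 3 gives C(10,3) = 120; x_4 ≥ 9 gives C(4,3) = 4. Together 164.
Add back pairs where two caps are both exceeded: 0 + 1 + 0 + 1 + 0 + 0 = 2.
By inclusion–exclusion the count is 286 − 164 + 2 = 124.

124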